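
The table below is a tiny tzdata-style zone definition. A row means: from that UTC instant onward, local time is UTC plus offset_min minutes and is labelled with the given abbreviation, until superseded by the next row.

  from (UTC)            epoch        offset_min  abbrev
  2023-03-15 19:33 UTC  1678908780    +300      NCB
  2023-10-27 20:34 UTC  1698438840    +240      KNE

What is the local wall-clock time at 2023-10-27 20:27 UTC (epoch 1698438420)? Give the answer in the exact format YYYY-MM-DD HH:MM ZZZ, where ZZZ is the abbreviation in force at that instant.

Query: 2023-10-27 20:27 UTC
Rule 1/2 (NCB, +05:00): 2023-03-15 19:33 UTC ≤ query < 2023-10-27 20:34 UTC
20·60 + 27 + 300 = 1527 min
1527 = 1·1440 + 87; 87 = 1·60 + 27 → 01:27, 2023-10-27 + 1 day = 2023-10-28
→ 2023-10-28 01:27 NCB

2023-10-28 01:27 NCB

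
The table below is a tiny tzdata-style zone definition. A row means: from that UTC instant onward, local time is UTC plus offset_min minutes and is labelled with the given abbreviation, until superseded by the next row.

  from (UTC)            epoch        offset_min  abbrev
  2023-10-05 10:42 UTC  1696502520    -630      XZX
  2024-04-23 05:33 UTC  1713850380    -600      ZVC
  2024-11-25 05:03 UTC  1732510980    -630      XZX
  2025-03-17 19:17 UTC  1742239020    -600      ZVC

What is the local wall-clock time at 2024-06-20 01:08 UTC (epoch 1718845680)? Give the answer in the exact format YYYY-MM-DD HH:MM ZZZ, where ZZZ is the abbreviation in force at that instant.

Query: 2024-06-20 01:08 UTC
Rule 2/4 (ZVC, -10:00): 2024-04-23 05:33 UTC ≤ query < 2024-11-25 05:03 UTC
1·60 + 8 - 600 = -532 min
-532 = -1·1440 + 908; 908 = 15·60 + 8 → 15:08, 2024-06-20 - 1 day = 2024-06-19
→ 2024-06-19 15:08 ZVC

2024-06-19 15:08 ZVC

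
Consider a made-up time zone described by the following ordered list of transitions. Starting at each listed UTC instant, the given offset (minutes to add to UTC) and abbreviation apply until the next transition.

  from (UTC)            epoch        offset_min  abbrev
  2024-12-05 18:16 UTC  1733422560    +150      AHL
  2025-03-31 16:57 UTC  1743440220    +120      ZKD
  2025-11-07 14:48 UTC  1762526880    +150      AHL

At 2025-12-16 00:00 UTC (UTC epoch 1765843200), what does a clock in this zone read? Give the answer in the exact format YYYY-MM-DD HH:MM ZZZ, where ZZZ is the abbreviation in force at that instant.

2025-12-16 02:30 AHL

Query: 2025-12-16 00:00 UTC
Rule 3/3 (AHL, +02:30): 2025-11-07 14:48 UTC ≤ query < +∞
0·60 + 0 + 150 = 150 min
150 = 0·1440 + 150; 150 = 2·60 + 30 → 02:30, same day
→ 2025-12-16 02:30 AHL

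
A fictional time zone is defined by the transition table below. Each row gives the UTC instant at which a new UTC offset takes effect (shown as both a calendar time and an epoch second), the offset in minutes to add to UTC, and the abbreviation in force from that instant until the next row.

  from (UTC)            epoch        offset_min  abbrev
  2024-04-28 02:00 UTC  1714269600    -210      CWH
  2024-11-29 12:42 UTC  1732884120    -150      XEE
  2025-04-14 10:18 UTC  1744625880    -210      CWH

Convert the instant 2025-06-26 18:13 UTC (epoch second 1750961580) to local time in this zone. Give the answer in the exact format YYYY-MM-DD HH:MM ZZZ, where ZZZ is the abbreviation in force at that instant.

2025-06-26 14:43 CWH

Query: 2025-06-26 18:13 UTC
Rule 3/3 (CWH, -03:30): 2025-04-14 10:18 UTC ≤ query < +∞
18·60 + 13 - 210 = 883 min
883 = 0·1440 + 883; 883 = 14·60 + 43 → 14:43, same day
→ 2025-06-26 14:43 CWH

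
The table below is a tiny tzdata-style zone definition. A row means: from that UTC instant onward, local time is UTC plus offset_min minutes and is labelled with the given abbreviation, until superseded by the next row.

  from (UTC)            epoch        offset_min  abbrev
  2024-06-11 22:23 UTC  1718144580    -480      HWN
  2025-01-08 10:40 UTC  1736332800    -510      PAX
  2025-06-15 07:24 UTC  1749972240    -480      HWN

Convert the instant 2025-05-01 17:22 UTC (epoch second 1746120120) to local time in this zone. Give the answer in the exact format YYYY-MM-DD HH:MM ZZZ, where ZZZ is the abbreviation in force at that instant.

2025-05-01 08:52 PAX

Query: 2025-05-01 17:22 UTC
Rule 2/3 (PAX, -08:30): 2025-01-08 10:40 UTC ≤ query < 2025-06-15 07:24 UTC
17·60 + 22 - 510 = 532 min
532 = 0·1440 + 532; 532 = 8·60 + 52 → 08:52, same day
→ 2025-05-01 08:52 PAX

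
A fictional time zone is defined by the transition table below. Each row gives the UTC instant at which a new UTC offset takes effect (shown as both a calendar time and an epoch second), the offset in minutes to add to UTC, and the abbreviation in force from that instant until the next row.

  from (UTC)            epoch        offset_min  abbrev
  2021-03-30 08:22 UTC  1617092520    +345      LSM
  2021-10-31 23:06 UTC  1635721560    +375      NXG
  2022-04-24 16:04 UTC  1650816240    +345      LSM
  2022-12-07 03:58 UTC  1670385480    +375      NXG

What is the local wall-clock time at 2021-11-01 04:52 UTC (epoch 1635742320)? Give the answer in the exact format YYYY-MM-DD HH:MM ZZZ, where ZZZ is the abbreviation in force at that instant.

Query: 2021-11-01 04:52 UTC
Rule 2/4 (NXG, +06:15): 2021-10-31 23:06 UTC ≤ query < 2022-04-24 16:04 UTC
4·60 + 52 + 375 = 667 min
667 = 0·1440 + 667; 667 = 11·60 + 7 → 11:07, same day
→ 2021-11-01 11:07 NXG

2021-11-01 11:07 NXG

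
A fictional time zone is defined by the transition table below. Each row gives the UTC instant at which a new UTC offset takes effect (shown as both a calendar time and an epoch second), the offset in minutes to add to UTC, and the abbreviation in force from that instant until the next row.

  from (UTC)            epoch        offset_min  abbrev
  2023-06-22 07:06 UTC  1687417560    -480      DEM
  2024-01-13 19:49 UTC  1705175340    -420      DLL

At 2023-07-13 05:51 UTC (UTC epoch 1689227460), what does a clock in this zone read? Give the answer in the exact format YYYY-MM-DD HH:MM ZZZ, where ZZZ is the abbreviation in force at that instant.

2023-07-12 21:51 DEM

Query: 2023-07-13 05:51 UTC
Rule 1/2 (DEM, -08:00): 2023-06-22 07:06 UTC ≤ query < 2024-01-13 19:49 UTC
5·60 + 51 - 480 = -129 min
-129 = -1·1440 + 1311; 1311 = 21·60 + 51 → 21:51, 2023-07-13 - 1 day = 2023-07-12
→ 2023-07-12 21:51 DEM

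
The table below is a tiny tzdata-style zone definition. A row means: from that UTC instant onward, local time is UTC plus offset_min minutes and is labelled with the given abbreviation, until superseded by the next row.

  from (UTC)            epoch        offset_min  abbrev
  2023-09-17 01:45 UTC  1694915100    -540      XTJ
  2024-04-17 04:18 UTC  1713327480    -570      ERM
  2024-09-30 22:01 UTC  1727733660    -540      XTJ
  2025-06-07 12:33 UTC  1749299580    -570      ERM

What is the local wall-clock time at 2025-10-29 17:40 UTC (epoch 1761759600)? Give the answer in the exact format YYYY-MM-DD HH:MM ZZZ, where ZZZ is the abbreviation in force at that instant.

2025-10-29 08:10 ERM

Query: 2025-10-29 17:40 UTC
Rule 4/4 (ERM, -09:30): 2025-06-07 12:33 UTC ≤ query < +∞
17·60 + 40 - 570 = 490 min
490 = 0·1440 + 490; 490 = 8·60 + 10 → 08:10, same day
→ 2025-10-29 08:10 ERM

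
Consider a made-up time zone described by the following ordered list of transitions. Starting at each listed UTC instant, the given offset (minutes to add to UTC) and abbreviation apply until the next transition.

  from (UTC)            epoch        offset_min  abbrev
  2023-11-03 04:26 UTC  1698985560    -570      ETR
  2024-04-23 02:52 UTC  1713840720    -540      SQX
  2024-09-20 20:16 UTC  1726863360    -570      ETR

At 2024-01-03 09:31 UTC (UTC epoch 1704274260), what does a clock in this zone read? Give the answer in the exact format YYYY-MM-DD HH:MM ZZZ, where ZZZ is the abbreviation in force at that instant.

2024-01-03 00:01 ETR

Query: 2024-01-03 09:31 UTC
Rule 1/3 (ETR, -09:30): 2023-11-03 04:26 UTC ≤ query < 2024-04-23 02:52 UTC
9·60 + 31 - 570 = 1 min
1 = 0·1440 + 1; 1 = 0·60 + 1 → 00:01, same day
→ 2024-01-03 00:01 ETR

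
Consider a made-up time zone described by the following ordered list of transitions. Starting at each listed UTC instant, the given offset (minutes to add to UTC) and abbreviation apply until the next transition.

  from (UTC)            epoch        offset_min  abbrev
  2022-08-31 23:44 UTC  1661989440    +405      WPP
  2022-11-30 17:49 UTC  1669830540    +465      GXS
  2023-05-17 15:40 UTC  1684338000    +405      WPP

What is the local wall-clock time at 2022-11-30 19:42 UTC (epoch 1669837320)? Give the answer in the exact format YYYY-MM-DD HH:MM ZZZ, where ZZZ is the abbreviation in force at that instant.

2022-12-01 03:27 GXS

Query: 2022-11-30 19:42 UTC
Rule 2/3 (GXS, +07:45): 2022-11-30 17:49 UTC ≤ query < 2023-05-17 15:40 UTC
19·60 + 42 + 465 = 1647 min
1647 = 1·1440 + 207; 207 = 3·60 + 27 → 03:27, 2022-11-30 + 1 day = 2022-12-01
→ 2022-12-01 03:27 GXS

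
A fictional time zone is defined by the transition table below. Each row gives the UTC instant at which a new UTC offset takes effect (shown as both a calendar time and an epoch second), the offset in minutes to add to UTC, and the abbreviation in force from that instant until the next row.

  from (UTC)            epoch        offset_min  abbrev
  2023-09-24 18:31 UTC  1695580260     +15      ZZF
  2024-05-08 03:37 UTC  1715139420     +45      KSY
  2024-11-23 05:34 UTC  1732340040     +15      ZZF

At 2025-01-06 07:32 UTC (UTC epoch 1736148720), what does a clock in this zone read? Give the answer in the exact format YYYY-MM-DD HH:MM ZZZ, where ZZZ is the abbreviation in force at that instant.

2025-01-06 07:47 ZZF

Query: 2025-01-06 07:32 UTC
Rule 3/3 (ZZF, +00:15): 2024-11-23 05:34 UTC ≤ query < +∞
7·60 + 32 + 15 = 467 min
467 = 0·1440 + 467; 467 = 7·60 + 47 → 07:47, same day
→ 2025-01-06 07:47 ZZF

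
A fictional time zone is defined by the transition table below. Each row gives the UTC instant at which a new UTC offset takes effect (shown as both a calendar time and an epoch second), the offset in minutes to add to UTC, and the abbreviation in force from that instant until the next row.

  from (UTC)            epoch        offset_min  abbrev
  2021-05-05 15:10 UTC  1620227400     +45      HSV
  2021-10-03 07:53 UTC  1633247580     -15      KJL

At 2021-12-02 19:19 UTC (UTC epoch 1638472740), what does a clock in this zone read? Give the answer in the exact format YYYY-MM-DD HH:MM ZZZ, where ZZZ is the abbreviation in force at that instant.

2021-12-02 19:04 KJL

Query: 2021-12-02 19:19 UTC
Rule 2/2 (KJL, -00:15): 2021-10-03 07:53 UTC ≤ query < +∞
19·60 + 19 - 15 = 1144 min
1144 = 0·1440 + 1144; 1144 = 19·60 + 4 → 19:04, same day
→ 2021-12-02 19:04 KJL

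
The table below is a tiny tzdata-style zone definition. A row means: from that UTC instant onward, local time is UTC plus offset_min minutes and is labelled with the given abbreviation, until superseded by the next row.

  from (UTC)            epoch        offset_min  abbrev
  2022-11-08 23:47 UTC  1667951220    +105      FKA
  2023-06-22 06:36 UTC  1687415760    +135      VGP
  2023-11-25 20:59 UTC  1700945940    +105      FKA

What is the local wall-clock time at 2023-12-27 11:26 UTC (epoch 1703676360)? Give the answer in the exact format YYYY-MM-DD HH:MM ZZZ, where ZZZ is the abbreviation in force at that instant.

2023-12-27 13:11 FKA

Query: 2023-12-27 11:26 UTC
Rule 3/3 (FKA, +01:45): 2023-11-25 20:59 UTC ≤ query < +∞
11·60 + 26 + 105 = 791 min
791 = 0·1440 + 791; 791 = 13·60 + 11 → 13:11, same day
→ 2023-12-27 13:11 FKA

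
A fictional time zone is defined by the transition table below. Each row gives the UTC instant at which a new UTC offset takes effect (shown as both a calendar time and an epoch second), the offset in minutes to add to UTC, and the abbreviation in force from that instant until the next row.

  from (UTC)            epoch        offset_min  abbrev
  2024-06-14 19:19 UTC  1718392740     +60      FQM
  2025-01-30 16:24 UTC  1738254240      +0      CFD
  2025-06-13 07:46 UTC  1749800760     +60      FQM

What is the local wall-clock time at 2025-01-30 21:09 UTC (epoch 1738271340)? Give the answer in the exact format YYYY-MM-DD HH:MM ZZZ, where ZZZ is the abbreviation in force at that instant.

2025-01-30 21:09 CFD

Query: 2025-01-30 21:09 UTC
Rule 2/3 (CFD, +00:00): 2025-01-30 16:24 UTC ≤ query < 2025-06-13 07:46 UTC
21·60 + 9 + 0 = 1269 min
1269 = 0·1440 + 1269; 1269 = 21·60 + 9 → 21:09, same day
→ 2025-01-30 21:09 CFD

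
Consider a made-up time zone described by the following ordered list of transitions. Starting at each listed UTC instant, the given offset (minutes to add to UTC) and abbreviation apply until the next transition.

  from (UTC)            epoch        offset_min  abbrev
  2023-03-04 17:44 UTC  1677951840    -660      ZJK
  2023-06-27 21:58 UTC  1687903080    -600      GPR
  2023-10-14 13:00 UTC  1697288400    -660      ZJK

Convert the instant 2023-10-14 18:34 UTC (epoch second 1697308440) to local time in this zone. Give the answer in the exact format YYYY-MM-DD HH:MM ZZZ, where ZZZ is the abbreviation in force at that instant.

Query: 2023-10-14 18:34 UTC
Rule 3/3 (ZJK, -11:00): 2023-10-14 13:00 UTC ≤ query < +∞
18·60 + 34 - 660 = 454 min
454 = 0·1440 + 454; 454 = 7·60 + 34 → 07:34, same day
→ 2023-10-14 07:34 ZJK

2023-10-14 07:34 ZJK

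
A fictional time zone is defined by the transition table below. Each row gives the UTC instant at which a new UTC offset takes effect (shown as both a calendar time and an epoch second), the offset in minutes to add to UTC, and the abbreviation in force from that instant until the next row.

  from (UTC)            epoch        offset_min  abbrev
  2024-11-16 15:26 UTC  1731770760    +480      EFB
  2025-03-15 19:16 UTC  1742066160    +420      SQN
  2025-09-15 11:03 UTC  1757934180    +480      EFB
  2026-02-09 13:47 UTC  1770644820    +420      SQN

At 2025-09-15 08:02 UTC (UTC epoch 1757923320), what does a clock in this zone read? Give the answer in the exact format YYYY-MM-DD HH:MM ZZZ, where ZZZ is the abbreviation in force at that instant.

Query: 2025-09-15 08:02 UTC
Rule 2/4 (SQN, +07:00): 2025-03-15 19:16 UTC ≤ query < 2025-09-15 11:03 UTC
8·60 + 2 + 420 = 902 min
902 = 0·1440 + 902; 902 = 15·60 + 2 → 15:02, same day
→ 2025-09-15 15:02 SQN

2025-09-15 15:02 SQN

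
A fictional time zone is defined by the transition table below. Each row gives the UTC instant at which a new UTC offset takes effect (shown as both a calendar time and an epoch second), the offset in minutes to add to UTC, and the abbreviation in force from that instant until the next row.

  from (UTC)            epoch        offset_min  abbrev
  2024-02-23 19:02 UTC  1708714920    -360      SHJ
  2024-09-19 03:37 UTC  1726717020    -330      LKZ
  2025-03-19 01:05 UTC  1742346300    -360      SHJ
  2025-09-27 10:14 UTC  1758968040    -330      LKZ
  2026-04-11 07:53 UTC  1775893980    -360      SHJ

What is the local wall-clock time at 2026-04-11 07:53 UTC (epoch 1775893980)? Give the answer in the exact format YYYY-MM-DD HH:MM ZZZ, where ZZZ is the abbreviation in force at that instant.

Query: 2026-04-11 07:53 UTC
Rule 5/5 (SHJ, -06:00): 2026-04-11 07:53 UTC ≤ query < +∞
7·60 + 53 - 360 = 113 min
113 = 0·1440 + 113; 113 = 1·60 + 53 → 01:53, same day
→ 2026-04-11 01:53 SHJ

2026-04-11 01:53 SHJ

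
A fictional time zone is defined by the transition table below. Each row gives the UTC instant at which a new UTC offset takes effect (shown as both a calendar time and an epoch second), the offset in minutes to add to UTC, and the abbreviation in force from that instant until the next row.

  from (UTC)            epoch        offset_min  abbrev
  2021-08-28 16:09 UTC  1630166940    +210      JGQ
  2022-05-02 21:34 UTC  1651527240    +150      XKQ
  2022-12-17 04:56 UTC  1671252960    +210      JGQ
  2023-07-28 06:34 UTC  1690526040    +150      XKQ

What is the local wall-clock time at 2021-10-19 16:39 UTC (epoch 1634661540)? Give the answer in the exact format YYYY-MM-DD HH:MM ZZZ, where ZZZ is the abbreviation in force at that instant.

2021-10-19 20:09 JGQ

Query: 2021-10-19 16:39 UTC
Rule 1/4 (JGQ, +03:30): 2021-08-28 16:09 UTC ≤ query < 2022-05-02 21:34 UTC
16·60 + 39 + 210 = 1209 min
1209 = 0·1440 + 1209; 1209 = 20·60 + 9 → 20:09, same day
→ 2021-10-19 20:09 JGQ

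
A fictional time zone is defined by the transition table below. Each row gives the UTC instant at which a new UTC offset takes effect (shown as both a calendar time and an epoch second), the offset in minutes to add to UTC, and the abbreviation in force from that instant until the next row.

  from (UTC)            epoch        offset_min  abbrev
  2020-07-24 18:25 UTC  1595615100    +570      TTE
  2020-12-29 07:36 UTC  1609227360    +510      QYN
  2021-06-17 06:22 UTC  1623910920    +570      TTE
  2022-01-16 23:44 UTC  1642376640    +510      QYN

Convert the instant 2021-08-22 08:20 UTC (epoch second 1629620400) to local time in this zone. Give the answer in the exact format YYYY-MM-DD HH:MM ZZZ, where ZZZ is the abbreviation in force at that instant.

2021-08-22 17:50 TTE

Query: 2021-08-22 08:20 UTC
Rule 3/4 (TTE, +09:30): 2021-06-17 06:22 UTC ≤ query < 2022-01-16 23:44 UTC
8·60 + 20 + 570 = 1070 min
1070 = 0·1440 + 1070; 1070 = 17·60 + 50 → 17:50, same day
→ 2021-08-22 17:50 TTE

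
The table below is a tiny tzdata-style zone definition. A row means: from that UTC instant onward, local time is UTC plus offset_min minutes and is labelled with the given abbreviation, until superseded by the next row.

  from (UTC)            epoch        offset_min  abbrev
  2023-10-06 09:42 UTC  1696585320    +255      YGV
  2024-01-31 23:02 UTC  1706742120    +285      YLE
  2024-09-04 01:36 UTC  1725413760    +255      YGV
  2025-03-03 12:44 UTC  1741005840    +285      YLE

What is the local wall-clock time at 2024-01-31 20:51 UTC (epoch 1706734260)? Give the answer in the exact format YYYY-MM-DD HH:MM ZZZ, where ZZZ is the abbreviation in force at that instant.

Query: 2024-01-31 20:51 UTC
Rule 1/4 (YGV, +04:15): 2023-10-06 09:42 UTC ≤ query < 2024-01-31 23:02 UTC
20·60 + 51 + 255 = 1506 min
1506 = 1·1440 + 66; 66 = 1·60 + 6 → 01:06, 2024-01-31 + 1 day = 2024-02-01
→ 2024-02-01 01:06 YGV

2024-02-01 01:06 YGV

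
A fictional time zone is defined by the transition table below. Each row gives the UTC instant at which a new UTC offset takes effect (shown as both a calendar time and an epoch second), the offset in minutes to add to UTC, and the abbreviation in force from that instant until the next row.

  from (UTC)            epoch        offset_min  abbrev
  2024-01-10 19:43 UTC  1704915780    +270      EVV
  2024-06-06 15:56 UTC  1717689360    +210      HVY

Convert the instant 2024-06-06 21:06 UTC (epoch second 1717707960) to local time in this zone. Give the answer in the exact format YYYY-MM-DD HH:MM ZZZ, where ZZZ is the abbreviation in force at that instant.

Query: 2024-06-06 21:06 UTC
Rule 2/2 (HVY, +03:30): 2024-06-06 15:56 UTC ≤ query < +∞
21·60 + 6 + 210 = 1476 min
1476 = 1·1440 + 36; 36 = 0·60 + 36 → 00:36, 2024-06-06 + 1 day = 2024-06-07
→ 2024-06-07 00:36 HVY

2024-06-07 00:36 HVY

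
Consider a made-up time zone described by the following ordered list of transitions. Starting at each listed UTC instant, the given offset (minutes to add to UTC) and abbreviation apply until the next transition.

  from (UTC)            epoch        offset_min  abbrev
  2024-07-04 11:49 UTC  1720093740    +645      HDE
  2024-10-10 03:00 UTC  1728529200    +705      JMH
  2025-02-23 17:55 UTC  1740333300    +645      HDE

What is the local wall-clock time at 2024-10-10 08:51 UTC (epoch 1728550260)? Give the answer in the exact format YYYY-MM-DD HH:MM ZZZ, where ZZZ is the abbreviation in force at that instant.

Query: 2024-10-10 08:51 UTC
Rule 2/3 (JMH, +11:45): 2024-10-10 03:00 UTC ≤ query < 2025-02-23 17:55 UTC
8·60 + 51 + 705 = 1236 min
1236 = 0·1440 + 1236; 1236 = 20·60 + 36 → 20:36, same day
→ 2024-10-10 20:36 JMH

2024-10-10 20:36 JMH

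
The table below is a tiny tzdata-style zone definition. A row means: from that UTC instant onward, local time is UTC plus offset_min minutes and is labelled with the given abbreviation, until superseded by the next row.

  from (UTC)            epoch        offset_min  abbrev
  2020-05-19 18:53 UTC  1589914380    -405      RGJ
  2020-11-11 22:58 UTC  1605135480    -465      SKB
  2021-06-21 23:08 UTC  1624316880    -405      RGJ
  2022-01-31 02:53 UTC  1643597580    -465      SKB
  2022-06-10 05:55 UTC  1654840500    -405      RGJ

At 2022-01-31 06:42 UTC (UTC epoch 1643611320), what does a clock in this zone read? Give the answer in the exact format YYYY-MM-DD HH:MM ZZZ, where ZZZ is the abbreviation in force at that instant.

Query: 2022-01-31 06:42 UTC
Rule 4/5 (SKB, -07:45): 2022-01-31 02:53 UTC ≤ query < 2022-06-10 05:55 UTC
6·60 + 42 - 465 = -63 min
-63 = -1·1440 + 1377; 1377 = 22·60 + 57 → 22:57, 2022-01-31 - 1 day = 2022-01-30
→ 2022-01-30 22:57 SKB

2022-01-30 22:57 SKB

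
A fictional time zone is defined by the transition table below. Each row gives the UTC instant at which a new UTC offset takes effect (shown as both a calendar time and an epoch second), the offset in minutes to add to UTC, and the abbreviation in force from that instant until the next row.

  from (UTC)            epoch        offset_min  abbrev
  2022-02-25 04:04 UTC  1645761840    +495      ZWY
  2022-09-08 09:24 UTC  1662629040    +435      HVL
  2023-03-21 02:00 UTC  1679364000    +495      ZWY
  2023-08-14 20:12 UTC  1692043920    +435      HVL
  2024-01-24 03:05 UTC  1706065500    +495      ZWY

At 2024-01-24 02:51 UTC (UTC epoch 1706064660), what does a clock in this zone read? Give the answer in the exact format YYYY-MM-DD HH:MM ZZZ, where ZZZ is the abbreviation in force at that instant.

Query: 2024-01-24 02:51 UTC
Rule 4/5 (HVL, +07:15): 2023-08-14 20:12 UTC ≤ query < 2024-01-24 03:05 UTC
2·60 + 51 + 435 = 606 min
606 = 0·1440 + 606; 606 = 10·60 + 6 → 10:06, same day
→ 2024-01-24 10:06 HVL

2024-01-24 10:06 HVL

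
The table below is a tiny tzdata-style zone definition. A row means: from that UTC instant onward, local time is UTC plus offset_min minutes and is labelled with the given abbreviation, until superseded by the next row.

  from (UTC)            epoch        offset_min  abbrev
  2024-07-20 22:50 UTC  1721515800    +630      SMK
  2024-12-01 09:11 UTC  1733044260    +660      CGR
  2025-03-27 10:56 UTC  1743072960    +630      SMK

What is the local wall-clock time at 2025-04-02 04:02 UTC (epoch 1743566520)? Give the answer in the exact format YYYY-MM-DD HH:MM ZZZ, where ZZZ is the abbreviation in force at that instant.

Query: 2025-04-02 04:02 UTC
Rule 3/3 (SMK, +10:30): 2025-03-27 10:56 UTC ≤ query < +∞
4·60 + 2 + 630 = 872 min
872 = 0·1440 + 872; 872 = 14·60 + 32 → 14:32, same day
→ 2025-04-02 14:32 SMK

2025-04-02 14:32 SMK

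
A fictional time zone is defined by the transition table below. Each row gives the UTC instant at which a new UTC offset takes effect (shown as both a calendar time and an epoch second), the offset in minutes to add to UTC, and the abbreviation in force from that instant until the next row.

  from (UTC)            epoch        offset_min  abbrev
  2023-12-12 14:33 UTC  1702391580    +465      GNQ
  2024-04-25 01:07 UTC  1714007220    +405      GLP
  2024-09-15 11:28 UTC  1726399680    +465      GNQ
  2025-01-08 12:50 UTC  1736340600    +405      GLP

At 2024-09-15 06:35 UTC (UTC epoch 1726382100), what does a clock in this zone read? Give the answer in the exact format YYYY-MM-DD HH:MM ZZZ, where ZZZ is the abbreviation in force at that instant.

2024-09-15 13:20 GLP

Query: 2024-09-15 06:35 UTC
Rule 2/4 (GLP, +06:45): 2024-04-25 01:07 UTC ≤ query < 2024-09-15 11:28 UTC
6·60 + 35 + 405 = 800 min
800 = 0·1440 + 800; 800 = 13·60 + 20 → 13:20, same day
→ 2024-09-15 13:20 GLP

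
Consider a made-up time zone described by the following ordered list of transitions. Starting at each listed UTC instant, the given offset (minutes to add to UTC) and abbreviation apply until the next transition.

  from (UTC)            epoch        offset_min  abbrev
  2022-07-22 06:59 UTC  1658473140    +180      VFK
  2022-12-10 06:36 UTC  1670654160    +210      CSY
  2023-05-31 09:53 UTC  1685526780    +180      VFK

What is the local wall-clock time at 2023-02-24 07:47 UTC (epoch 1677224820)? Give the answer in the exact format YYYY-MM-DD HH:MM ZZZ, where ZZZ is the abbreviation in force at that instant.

Query: 2023-02-24 07:47 UTC
Rule 2/3 (CSY, +03:30): 2022-12-10 06:36 UTC ≤ query < 2023-05-31 09:53 UTC
7·60 + 47 + 210 = 677 min
677 = 0·1440 + 677; 677 = 11·60 + 17 → 11:17, same day
→ 2023-02-24 11:17 CSY

2023-02-24 11:17 CSY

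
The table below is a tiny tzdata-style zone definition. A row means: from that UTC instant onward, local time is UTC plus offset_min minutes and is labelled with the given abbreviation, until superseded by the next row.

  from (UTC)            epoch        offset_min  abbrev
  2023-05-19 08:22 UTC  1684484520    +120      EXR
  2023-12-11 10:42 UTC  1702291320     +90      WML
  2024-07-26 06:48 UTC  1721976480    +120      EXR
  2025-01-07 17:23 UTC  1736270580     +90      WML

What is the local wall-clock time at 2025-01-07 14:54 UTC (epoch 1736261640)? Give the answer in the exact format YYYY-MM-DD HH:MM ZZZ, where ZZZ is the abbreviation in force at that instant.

Query: 2025-01-07 14:54 UTC
Rule 3/4 (EXR, +02:00): 2024-07-26 06:48 UTC ≤ query < 2025-01-07 17:23 UTC
14·60 + 54 + 120 = 1014 min
1014 = 0·1440 + 1014; 1014 = 16·60 + 54 → 16:54, same day
→ 2025-01-07 16:54 EXR

2025-01-07 16:54 EXR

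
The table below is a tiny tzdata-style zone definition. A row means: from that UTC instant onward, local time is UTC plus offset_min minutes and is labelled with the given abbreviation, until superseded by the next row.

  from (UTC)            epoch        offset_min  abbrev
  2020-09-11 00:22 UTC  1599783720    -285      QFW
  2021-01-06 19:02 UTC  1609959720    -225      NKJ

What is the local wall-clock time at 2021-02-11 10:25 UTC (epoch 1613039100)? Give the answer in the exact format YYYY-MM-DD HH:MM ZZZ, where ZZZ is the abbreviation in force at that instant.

Query: 2021-02-11 10:25 UTC
Rule 2/2 (NKJ, -03:45): 2021-01-06 19:02 UTC ≤ query < +∞
10·60 + 25 - 225 = 400 min
400 = 0·1440 + 400; 400 = 6·60 + 40 → 06:40, same day
→ 2021-02-11 06:40 NKJ

2021-02-11 06:40 NKJ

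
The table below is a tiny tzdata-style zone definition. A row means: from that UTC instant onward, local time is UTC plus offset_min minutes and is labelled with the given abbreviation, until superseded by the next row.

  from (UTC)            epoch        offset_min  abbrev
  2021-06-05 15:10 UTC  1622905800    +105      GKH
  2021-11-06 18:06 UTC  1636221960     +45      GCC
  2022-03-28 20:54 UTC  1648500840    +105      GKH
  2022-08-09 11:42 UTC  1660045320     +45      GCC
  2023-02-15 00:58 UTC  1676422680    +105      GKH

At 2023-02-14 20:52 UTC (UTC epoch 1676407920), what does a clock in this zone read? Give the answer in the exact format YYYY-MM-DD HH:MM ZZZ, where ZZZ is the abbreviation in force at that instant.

2023-02-14 21:37 GCC

Query: 2023-02-14 20:52 UTC
Rule 4/5 (GCC, +00:45): 2022-08-09 11:42 UTC ≤ query < 2023-02-15 00:58 UTC
20·60 + 52 + 45 = 1297 min
1297 = 0·1440 + 1297; 1297 = 21·60 + 37 → 21:37, same day
→ 2023-02-14 21:37 GCC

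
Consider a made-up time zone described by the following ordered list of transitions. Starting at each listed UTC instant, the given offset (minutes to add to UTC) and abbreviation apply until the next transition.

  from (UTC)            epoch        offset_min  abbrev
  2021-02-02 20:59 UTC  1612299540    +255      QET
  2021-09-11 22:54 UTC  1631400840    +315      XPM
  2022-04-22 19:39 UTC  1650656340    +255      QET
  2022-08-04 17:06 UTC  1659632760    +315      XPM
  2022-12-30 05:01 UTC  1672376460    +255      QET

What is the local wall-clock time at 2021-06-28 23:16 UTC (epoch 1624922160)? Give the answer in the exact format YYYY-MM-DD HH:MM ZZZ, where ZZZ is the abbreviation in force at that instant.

2021-06-29 03:31 QET

Query: 2021-06-28 23:16 UTC
Rule 1/5 (QET, +04:15): 2021-02-02 20:59 UTC ≤ query < 2021-09-11 22:54 UTC
23·60 + 16 + 255 = 1651 min
1651 = 1·1440 + 211; 211 = 3·60 + 31 → 03:31, 2021-06-28 + 1 day = 2021-06-29
→ 2021-06-29 03:31 QET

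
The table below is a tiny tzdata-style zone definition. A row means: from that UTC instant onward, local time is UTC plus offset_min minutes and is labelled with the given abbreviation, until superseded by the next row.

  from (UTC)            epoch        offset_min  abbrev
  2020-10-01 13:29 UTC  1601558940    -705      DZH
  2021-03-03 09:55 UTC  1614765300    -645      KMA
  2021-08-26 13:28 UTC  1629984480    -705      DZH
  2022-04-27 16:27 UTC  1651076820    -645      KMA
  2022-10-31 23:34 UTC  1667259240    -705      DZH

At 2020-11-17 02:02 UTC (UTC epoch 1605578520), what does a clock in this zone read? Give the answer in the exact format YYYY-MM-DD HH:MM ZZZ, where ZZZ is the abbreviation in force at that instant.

2020-11-16 14:17 DZH

Query: 2020-11-17 02:02 UTC
Rule 1/5 (DZH, -11:45): 2020-10-01 13:29 UTC ≤ query < 2021-03-03 09:55 UTC
2·60 + 2 - 705 = -583 min
-583 = -1·1440 + 857; 857 = 14·60 + 17 → 14:17, 2020-11-17 - 1 day = 2020-11-16
→ 2020-11-16 14:17 DZH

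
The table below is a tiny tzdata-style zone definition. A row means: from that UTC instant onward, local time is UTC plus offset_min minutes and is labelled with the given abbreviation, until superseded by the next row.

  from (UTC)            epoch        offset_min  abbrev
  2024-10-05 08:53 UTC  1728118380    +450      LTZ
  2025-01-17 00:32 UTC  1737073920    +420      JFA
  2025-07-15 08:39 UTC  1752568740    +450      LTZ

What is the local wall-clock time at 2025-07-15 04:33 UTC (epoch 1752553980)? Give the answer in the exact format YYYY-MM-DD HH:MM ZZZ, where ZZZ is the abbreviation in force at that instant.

Query: 2025-07-15 04:33 UTC
Rule 2/3 (JFA, +07:00): 2025-01-17 00:32 UTC ≤ query < 2025-07-15 08:39 UTC
4·60 + 33 + 420 = 693 min
693 = 0·1440 + 693; 693 = 11·60 + 33 → 11:33, same day
→ 2025-07-15 11:33 JFA

2025-07-15 11:33 JFA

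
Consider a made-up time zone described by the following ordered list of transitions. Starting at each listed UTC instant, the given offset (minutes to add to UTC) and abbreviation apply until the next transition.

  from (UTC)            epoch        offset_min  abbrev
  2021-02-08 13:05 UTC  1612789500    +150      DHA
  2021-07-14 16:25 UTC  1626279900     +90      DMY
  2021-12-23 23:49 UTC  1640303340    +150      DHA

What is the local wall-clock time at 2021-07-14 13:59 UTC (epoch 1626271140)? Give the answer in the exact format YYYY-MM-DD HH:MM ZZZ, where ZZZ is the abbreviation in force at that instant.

2021-07-14 16:29 DHA

Query: 2021-07-14 13:59 UTC
Rule 1/3 (DHA, +02:30): 2021-02-08 13:05 UTC ≤ query < 2021-07-14 16:25 UTC
13·60 + 59 + 150 = 989 min
989 = 0·1440 + 989; 989 = 16·60 + 29 → 16:29, same day
→ 2021-07-14 16:29 DHA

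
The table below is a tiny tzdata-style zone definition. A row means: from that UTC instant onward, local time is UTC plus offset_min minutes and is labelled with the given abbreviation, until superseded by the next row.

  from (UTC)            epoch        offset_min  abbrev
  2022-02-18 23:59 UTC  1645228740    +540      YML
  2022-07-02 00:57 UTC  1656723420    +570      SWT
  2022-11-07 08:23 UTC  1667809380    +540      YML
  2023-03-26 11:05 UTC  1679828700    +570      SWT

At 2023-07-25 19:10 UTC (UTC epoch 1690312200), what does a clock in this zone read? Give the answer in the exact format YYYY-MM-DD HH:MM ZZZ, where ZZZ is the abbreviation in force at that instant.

Query: 2023-07-25 19:10 UTC
Rule 4/4 (SWT, +09:30): 2023-03-26 11:05 UTC ≤ query < +∞
19·60 + 10 + 570 = 1720 min
1720 = 1·1440 + 280; 280 = 4·60 + 40 → 04:40, 2023-07-25 + 1 day = 2023-07-26
→ 2023-07-26 04:40 SWT

2023-07-26 04:40 SWT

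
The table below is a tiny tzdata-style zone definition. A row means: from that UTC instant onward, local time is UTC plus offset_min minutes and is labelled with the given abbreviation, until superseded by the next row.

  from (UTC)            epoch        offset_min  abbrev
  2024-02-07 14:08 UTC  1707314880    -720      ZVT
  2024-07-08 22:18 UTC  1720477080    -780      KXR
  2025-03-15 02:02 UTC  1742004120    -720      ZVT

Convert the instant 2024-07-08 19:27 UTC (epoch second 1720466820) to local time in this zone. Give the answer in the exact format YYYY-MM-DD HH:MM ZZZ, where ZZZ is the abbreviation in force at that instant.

2024-07-08 07:27 ZVT

Query: 2024-07-08 19:27 UTC
Rule 1/3 (ZVT, -12:00): 2024-02-07 14:08 UTC ≤ query < 2024-07-08 22:18 UTC
19·60 + 27 - 720 = 447 min
447 = 0·1440 + 447; 447 = 7·60 + 27 → 07:27, same day
→ 2024-07-08 07:27 ZVT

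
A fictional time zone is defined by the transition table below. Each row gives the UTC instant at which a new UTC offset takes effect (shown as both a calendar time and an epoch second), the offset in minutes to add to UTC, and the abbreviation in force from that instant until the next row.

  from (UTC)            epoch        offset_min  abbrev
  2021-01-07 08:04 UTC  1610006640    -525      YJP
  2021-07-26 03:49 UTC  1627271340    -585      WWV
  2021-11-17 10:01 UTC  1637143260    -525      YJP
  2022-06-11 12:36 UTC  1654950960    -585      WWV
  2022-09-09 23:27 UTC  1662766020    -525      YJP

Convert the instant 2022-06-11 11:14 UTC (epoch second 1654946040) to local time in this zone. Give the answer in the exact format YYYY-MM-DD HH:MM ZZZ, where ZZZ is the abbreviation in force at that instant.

2022-06-11 02:29 YJP

Query: 2022-06-11 11:14 UTC
Rule 3/5 (YJP, -08:45): 2021-11-17 10:01 UTC ≤ query < 2022-06-11 12:36 UTC
11·60 + 14 - 525 = 149 min
149 = 0·1440 + 149; 149 = 2·60 + 29 → 02:29, same day
→ 2022-06-11 02:29 YJP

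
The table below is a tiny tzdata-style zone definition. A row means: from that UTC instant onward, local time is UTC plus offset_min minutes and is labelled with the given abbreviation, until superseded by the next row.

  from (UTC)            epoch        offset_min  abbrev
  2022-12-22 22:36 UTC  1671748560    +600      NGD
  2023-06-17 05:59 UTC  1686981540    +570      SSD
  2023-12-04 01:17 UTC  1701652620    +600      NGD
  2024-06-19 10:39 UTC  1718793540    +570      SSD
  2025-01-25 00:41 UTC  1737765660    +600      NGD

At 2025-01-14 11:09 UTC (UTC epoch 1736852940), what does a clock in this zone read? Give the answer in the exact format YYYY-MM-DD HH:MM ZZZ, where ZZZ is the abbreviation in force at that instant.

2025-01-14 20:39 SSD

Query: 2025-01-14 11:09 UTC
Rule 4/5 (SSD, +09:30): 2024-06-19 10:39 UTC ≤ query < 2025-01-25 00:41 UTC
11·60 + 9 + 570 = 1239 min
1239 = 0·1440 + 1239; 1239 = 20·60 + 39 → 20:39, same day
→ 2025-01-14 20:39 SSD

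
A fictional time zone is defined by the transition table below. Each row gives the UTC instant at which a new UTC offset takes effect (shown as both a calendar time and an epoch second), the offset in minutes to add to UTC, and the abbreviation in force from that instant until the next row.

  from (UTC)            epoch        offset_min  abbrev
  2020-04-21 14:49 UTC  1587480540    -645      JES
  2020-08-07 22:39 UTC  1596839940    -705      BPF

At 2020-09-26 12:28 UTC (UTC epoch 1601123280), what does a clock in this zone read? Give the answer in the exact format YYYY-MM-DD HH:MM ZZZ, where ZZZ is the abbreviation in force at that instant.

2020-09-26 00:43 BPF

Query: 2020-09-26 12:28 UTC
Rule 2/2 (BPF, -11:45): 2020-08-07 22:39 UTC ≤ query < +∞
12·60 + 28 - 705 = 43 min
43 = 0·1440 + 43; 43 = 0·60 + 43 → 00:43, same day
→ 2020-09-26 00:43 BPF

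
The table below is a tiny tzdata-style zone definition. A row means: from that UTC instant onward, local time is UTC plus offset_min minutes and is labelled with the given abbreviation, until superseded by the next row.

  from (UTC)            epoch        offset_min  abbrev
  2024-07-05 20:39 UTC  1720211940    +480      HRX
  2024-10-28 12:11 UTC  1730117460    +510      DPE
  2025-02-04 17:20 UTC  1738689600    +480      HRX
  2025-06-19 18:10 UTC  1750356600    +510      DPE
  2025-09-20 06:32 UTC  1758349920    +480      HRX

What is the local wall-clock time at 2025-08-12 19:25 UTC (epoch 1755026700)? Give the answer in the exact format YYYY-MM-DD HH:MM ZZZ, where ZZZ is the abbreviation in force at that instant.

2025-08-13 03:55 DPE

Query: 2025-08-12 19:25 UTC
Rule 4/5 (DPE, +08:30): 2025-06-19 18:10 UTC ≤ query < 2025-09-20 06:32 UTC
19·60 + 25 + 510 = 1675 min
1675 = 1·1440 + 235; 235 = 3·60 + 55 → 03:55, 2025-08-12 + 1 day = 2025-08-13
→ 2025-08-13 03:55 DPE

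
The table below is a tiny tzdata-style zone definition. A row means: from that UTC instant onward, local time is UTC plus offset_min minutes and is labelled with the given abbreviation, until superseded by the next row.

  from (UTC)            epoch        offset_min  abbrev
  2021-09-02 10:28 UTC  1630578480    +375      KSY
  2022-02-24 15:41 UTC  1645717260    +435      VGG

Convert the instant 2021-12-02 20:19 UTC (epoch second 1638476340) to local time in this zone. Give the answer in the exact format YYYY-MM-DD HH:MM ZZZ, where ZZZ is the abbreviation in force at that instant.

Query: 2021-12-02 20:19 UTC
Rule 1/2 (KSY, +06:15): 2021-09-02 10:28 UTC ≤ query < 2022-02-24 15:41 UTC
20·60 + 19 + 375 = 1594 min
1594 = 1·1440 + 154; 154 = 2·60 + 34 → 02:34, 2021-12-02 + 1 day = 2021-12-03
→ 2021-12-03 02:34 KSY

2021-12-03 02:34 KSY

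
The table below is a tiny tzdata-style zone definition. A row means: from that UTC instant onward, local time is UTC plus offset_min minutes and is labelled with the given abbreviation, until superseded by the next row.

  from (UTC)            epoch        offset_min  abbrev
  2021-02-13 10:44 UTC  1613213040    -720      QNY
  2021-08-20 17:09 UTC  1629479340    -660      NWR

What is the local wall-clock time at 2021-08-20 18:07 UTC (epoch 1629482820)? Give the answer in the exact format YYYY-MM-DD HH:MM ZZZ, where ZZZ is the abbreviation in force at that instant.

Query: 2021-08-20 18:07 UTC
Rule 2/2 (NWR, -11:00): 2021-08-20 17:09 UTC ≤ query < +∞
18·60 + 7 - 660 = 427 min
427 = 0·1440 + 427; 427 = 7·60 + 7 → 07:07, same day
→ 2021-08-20 07:07 NWR

2021-08-20 07:07 NWR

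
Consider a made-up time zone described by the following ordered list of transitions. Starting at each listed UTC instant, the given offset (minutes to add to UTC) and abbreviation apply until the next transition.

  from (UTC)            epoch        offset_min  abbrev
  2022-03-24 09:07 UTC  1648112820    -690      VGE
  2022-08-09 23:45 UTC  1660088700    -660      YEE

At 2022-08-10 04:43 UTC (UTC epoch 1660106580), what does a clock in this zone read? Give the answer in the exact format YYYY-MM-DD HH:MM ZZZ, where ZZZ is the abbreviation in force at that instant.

2022-08-09 17:43 YEE

Query: 2022-08-10 04:43 UTC
Rule 2/2 (YEE, -11:00): 2022-08-09 23:45 UTC ≤ query < +∞
4·60 + 43 - 660 = -377 min
-377 = -1·1440 + 1063; 1063 = 17·60 + 43 → 17:43, 2022-08-10 - 1 day = 2022-08-09
→ 2022-08-09 17:43 YEE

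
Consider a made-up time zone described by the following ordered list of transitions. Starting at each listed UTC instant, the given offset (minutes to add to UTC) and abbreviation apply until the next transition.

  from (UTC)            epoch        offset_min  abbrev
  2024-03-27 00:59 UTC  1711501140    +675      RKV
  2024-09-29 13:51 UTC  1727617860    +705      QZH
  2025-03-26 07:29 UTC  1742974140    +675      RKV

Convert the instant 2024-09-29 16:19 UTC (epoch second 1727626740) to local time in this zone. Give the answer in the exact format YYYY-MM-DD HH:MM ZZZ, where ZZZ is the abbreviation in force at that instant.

Query: 2024-09-29 16:19 UTC
Rule 2/3 (QZH, +11:45): 2024-09-29 13:51 UTC ≤ query < 2025-03-26 07:29 UTC
16·60 + 19 + 705 = 1684 min
1684 = 1·1440 + 244; 244 = 4·60 + 4 → 04:04, 2024-09-29 + 1 day = 2024-09-30
→ 2024-09-30 04:04 QZH

2024-09-30 04:04 QZH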